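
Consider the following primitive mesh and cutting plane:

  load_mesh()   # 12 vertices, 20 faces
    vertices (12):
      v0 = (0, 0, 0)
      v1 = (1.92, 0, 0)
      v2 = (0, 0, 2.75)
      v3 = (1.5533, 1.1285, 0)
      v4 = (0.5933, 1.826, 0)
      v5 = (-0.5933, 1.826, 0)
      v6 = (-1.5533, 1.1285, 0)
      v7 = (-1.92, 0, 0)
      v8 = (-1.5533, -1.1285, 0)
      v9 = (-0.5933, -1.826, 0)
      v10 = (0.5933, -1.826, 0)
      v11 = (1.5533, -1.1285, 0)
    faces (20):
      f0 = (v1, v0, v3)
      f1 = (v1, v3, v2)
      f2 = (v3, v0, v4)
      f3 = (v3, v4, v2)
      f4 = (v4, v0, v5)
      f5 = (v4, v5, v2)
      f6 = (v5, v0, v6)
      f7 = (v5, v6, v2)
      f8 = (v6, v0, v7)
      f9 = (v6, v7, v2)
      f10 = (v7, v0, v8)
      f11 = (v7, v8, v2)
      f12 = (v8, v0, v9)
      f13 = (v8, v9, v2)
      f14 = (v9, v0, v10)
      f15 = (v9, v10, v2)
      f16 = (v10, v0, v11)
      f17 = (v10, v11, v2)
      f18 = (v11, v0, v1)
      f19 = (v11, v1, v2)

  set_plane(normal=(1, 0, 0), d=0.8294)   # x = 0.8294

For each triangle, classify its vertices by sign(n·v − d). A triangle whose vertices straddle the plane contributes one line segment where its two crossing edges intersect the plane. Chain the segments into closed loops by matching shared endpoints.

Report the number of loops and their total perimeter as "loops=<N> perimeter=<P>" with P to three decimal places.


loops=1 perimeter=7.954

Straddling triangles (8 of 20):
  (v1,v0,v3) [+-+] → (0.8294, 0, 0)–(0.8294, 0.602574, 0)  len=0.6026
  (v1,v3,v2) [++-] → (0.8294, 0.602574, 1.28161)–(0.8294, 0, 1.56206)  len=0.6646
  (v3,v0,v4) [+--] → (0.8294, 0.602574, 0)–(0.8294, 1.65446, 0)  len=1.0519
  (v3,v4,v2) [+--] → (0.8294, 1.65446, 0)–(0.8294, 0.602574, 1.28161)  len=1.6580
  (v10,v0,v11) [--+] → (0.8294, -0.602574, 0)–(0.8294, -1.65446, 0)  len=1.0519
  (v10,v11,v2) [-+-] → (0.8294, -1.65446, 0)–(0.8294, -0.602574, 1.28161)  len=1.6580
  (v11,v0,v1) [+-+] → (0.8294, -0.602574, 0)–(0.8294, 0, 0)  len=0.6026
  (v11,v1,v2) [++-] → (0.8294, 0, 1.56206)–(0.8294, -0.602574, 1.28161)  len=0.6646

Chained into 1 loop(s):
  loop 1: 8 segments, perimeter = 7.9542
Total perimeter = 7.954


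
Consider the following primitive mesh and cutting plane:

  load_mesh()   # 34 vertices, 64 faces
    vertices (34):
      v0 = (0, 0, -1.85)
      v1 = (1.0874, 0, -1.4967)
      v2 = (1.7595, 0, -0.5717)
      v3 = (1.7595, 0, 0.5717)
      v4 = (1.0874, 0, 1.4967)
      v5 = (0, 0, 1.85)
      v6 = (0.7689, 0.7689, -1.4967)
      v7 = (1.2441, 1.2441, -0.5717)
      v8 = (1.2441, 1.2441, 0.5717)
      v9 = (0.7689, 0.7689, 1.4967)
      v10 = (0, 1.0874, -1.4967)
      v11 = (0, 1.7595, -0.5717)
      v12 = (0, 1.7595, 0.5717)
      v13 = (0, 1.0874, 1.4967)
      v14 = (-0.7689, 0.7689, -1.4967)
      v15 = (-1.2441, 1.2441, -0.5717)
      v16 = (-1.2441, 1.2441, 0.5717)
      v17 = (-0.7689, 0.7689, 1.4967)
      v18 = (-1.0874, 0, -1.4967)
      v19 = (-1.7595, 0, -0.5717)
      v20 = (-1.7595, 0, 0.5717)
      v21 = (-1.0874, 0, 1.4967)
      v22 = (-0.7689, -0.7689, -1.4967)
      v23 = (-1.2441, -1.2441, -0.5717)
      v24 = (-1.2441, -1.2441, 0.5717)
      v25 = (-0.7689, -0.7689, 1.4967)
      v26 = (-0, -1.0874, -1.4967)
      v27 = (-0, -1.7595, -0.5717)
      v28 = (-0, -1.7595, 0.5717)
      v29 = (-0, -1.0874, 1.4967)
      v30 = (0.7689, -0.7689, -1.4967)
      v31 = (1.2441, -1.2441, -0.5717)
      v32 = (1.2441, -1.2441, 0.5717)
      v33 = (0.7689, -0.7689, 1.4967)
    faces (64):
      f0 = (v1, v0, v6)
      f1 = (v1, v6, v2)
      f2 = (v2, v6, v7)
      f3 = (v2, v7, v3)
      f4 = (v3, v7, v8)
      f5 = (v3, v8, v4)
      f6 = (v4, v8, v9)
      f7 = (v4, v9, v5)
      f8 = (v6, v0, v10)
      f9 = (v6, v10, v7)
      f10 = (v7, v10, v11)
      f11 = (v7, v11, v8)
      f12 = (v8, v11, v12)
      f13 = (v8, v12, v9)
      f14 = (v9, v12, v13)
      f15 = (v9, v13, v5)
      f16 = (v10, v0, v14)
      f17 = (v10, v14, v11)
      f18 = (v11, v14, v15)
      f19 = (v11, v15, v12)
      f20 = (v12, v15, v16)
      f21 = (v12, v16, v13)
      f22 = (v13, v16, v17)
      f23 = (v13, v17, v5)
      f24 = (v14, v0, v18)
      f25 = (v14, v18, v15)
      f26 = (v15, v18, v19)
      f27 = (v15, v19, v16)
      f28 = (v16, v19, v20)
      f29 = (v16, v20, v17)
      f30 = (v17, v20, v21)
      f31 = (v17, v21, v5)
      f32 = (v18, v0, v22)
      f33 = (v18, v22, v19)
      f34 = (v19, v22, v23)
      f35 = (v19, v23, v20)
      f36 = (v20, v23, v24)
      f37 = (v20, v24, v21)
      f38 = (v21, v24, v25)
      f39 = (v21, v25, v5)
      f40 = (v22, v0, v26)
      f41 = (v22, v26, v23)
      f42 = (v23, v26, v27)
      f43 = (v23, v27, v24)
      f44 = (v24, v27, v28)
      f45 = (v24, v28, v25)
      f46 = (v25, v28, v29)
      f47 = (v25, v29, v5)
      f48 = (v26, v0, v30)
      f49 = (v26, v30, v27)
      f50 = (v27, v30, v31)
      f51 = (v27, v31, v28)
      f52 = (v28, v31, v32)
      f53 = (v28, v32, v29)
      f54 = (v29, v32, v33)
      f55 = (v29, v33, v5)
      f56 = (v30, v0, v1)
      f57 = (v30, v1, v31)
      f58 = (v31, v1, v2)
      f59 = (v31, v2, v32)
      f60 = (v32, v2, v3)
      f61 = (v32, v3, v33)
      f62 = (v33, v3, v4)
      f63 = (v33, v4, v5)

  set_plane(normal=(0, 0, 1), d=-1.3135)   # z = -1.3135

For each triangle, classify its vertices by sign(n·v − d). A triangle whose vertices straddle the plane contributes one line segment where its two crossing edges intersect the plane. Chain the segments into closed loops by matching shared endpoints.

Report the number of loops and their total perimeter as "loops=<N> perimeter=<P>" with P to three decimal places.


Straddling triangles (16 of 64):
  (v1,v6,v2) [--+] → (0.965092, 0.616616, -1.3135)–(1.22051, 0, -1.3135)  len=0.6674
  (v2,v6,v7) [+-+] → (0.965092, 0.616616, -1.3135)–(0.863015, 0.863015, -1.3135)  len=0.2667
  (v6,v10,v7) [--+] → (0.246399, 1.11844, -1.3135)–(0.863015, 0.863015, -1.3135)  len=0.6674
  (v7,v10,v11) [+-+] → (0.246399, 1.11844, -1.3135)–(0, 1.22051, -1.3135)  len=0.2667
  (v10,v14,v11) [--+] → (-0.616616, 0.965092, -1.3135)–(0, 1.22051, -1.3135)  len=0.6674
  (v11,v14,v15) [+-+] → (-0.616616, 0.965092, -1.3135)–(-0.863015, 0.863015, -1.3135)  len=0.2667
  (v14,v18,v15) [--+] → (-1.11844, 0.246399, -1.3135)–(-0.863015, 0.863015, -1.3135)  len=0.6674
  (v15,v18,v19) [+-+] → (-1.11844, 0.246399, -1.3135)–(-1.22051, 0, -1.3135)  len=0.2667
  (v18,v22,v19) [--+] → (-0.965092, -0.616616, -1.3135)–(-1.22051, 0, -1.3135)  len=0.6674
  (v19,v22,v23) [+-+] → (-0.965092, -0.616616, -1.3135)–(-0.863015, -0.863015, -1.3135)  len=0.2667
  (v22,v26,v23) [--+] → (-0.246399, -1.11844, -1.3135)–(-0.863015, -0.863015, -1.3135)  len=0.6674
  (v23,v26,v27) [+-+] → (-0.246399, -1.11844, -1.3135)–(0, -1.22051, -1.3135)  len=0.2667
  (v26,v30,v27) [--+] → (0.616616, -0.965092, -1.3135)–(0, -1.22051, -1.3135)  len=0.6674
  (v27,v30,v31) [+-+] → (0.616616, -0.965092, -1.3135)–(0.863015, -0.863015, -1.3135)  len=0.2667
  (v30,v1,v31) [--+] → (1.11844, -0.246399, -1.3135)–(0.863015, -0.863015, -1.3135)  len=0.6674
  (v31,v1,v2) [+-+] → (1.11844, -0.246399, -1.3135)–(1.22051, 0, -1.3135)  len=0.2667

Chained into 1 loop(s):
  loop 1: 16 segments, perimeter = 7.4730
Total perimeter = 7.473

loops=1 perimeter=7.473


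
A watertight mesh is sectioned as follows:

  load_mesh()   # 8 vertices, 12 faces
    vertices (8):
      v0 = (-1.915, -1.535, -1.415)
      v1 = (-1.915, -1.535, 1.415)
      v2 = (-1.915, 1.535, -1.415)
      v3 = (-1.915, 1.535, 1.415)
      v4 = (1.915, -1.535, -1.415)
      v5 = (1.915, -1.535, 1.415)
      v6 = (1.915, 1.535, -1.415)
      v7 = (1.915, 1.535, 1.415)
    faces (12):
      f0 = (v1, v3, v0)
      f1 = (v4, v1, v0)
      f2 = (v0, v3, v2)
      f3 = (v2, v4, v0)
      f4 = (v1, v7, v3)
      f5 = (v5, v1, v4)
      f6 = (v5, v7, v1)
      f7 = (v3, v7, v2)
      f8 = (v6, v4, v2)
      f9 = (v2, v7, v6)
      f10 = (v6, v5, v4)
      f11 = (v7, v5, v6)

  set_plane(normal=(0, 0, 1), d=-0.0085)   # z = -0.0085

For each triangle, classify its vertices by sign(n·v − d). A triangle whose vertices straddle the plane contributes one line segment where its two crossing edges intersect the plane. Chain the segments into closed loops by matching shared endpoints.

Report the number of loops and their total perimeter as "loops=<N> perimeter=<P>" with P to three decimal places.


loops=1 perimeter=13.800

Straddling triangles (8 of 12):
  (v1,v3,v0) [++-] → (-1.915, -0.00922085, -0.0085)–(-1.915, -1.535, -0.0085)  len=1.5258
  (v4,v1,v0) [-+-] → (0.0115035, -1.535, -0.0085)–(-1.915, -1.535, -0.0085)  len=1.9265
  (v0,v3,v2) [-+-] → (-1.915, -0.00922085, -0.0085)–(-1.915, 1.535, -0.0085)  len=1.5442
  (v5,v1,v4) [++-] → (0.0115035, -1.535, -0.0085)–(1.915, -1.535, -0.0085)  len=1.9035
  (v3,v7,v2) [++-] → (-0.0115035, 1.535, -0.0085)–(-1.915, 1.535, -0.0085)  len=1.9035
  (v2,v7,v6) [-+-] → (-0.0115035, 1.535, -0.0085)–(1.915, 1.535, -0.0085)  len=1.9265
  (v6,v5,v4) [-+-] → (1.915, 0.00922085, -0.0085)–(1.915, -1.535, -0.0085)  len=1.5442
  (v7,v5,v6) [++-] → (1.915, 0.00922085, -0.0085)–(1.915, 1.535, -0.0085)  len=1.5258

Chained into 1 loop(s):
  loop 1: 8 segments, perimeter = 13.8000
Total perimeter = 13.800


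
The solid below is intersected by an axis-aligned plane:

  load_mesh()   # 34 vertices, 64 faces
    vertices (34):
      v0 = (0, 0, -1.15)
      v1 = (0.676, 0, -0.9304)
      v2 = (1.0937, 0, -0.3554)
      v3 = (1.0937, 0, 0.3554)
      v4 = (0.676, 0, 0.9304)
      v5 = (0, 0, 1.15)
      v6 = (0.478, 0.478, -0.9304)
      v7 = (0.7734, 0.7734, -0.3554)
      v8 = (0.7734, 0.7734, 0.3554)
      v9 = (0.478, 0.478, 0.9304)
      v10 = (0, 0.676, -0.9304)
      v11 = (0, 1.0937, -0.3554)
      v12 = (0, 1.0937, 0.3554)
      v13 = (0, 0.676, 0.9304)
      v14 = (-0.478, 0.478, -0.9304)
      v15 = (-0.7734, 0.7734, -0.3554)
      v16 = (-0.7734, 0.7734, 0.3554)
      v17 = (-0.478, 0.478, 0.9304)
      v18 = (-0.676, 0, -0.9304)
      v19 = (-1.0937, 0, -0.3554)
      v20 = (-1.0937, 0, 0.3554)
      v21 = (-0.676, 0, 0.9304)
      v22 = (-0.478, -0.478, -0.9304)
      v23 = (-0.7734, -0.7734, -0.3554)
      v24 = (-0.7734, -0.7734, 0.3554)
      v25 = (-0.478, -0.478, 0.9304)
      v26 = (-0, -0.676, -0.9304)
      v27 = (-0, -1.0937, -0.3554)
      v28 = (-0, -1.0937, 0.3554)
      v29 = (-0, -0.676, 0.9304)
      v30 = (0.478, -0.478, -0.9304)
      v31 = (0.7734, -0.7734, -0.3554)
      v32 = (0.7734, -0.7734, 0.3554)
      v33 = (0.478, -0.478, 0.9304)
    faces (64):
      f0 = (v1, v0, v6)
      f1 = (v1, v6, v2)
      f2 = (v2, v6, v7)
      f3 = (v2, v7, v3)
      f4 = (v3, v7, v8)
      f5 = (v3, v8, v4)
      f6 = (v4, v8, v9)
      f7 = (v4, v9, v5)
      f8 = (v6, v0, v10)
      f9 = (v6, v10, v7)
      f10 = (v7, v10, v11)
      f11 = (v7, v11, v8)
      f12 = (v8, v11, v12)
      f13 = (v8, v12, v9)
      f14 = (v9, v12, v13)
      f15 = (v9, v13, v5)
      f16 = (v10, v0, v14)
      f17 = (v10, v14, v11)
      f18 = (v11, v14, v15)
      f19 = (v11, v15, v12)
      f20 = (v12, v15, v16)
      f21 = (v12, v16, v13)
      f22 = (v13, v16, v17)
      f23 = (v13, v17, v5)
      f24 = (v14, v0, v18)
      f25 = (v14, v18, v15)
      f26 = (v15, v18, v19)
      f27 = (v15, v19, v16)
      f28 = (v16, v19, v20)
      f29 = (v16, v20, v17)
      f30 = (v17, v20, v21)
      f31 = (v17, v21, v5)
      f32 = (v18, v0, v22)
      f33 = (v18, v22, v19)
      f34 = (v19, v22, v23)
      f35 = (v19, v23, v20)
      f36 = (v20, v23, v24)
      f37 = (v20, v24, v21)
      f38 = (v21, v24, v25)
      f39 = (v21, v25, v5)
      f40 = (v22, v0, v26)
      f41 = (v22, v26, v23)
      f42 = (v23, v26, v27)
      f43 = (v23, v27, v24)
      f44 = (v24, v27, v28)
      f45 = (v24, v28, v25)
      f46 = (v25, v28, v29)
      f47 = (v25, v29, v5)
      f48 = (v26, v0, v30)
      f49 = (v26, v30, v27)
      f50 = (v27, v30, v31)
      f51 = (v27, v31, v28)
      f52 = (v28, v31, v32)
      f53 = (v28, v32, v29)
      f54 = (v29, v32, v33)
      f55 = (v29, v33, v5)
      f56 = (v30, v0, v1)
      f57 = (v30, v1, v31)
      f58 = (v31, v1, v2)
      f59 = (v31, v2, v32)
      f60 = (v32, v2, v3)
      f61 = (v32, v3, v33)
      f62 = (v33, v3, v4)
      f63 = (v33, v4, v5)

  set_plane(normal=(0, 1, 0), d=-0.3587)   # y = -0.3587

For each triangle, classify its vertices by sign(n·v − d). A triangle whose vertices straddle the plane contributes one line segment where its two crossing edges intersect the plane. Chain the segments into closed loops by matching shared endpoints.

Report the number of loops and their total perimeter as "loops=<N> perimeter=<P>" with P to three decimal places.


loops=1 perimeter=6.422

Straddling triangles (20 of 64):
  (v18,v0,v22) [++-] → (-0.3587, -0.3587, -0.985208)–(-0.527417, -0.3587, -0.9304)  len=0.1774
  (v18,v22,v19) [+-+] → (-0.527417, -0.3587, -0.9304)–(-0.631667, -0.3587, -0.786891)  len=0.1774
  (v19,v22,v23) [+--] → (-0.631667, -0.3587, -0.786891)–(-0.945146, -0.3587, -0.3554)  len=0.5333
  (v19,v23,v20) [+-+] → (-0.945146, -0.3587, -0.3554)–(-0.945146, -0.3587, 0.0257336)  len=0.3811
  (v20,v23,v24) [+--] → (-0.945146, -0.3587, 0.0257336)–(-0.945146, -0.3587, 0.3554)  len=0.3297
  (v20,v24,v21) [+-+] → (-0.945146, -0.3587, 0.3554)–(-0.721174, -0.3587, 0.663717)  len=0.3811
  (v21,v24,v25) [+--] → (-0.721174, -0.3587, 0.663717)–(-0.527417, -0.3587, 0.9304)  len=0.3296
  (v21,v25,v5) [+-+] → (-0.527417, -0.3587, 0.9304)–(-0.3587, -0.3587, 0.985208)  len=0.1774
  (v22,v0,v26) [-+-] → (-0.3587, -0.3587, -0.985208)–(0, -0.3587, -1.03348)  len=0.3619
  (v25,v29,v5) [--+] → (0, -0.3587, 1.03348)–(-0.3587, -0.3587, 0.985208)  len=0.3619
  (v26,v0,v30) [-+-] → (0, -0.3587, -1.03348)–(0.3587, -0.3587, -0.985208)  len=0.3619
  (v29,v33,v5) [--+] → (0.3587, -0.3587, 0.985208)–(0, -0.3587, 1.03348)  len=0.3619
  (v30,v0,v1) [-++] → (0.3587, -0.3587, -0.985208)–(0.527417, -0.3587, -0.9304)  len=0.1774
  (v30,v1,v31) [-+-] → (0.527417, -0.3587, -0.9304)–(0.721174, -0.3587, -0.663717)  len=0.3296
  (v31,v1,v2) [-++] → (0.721174, -0.3587, -0.663717)–(0.945146, -0.3587, -0.3554)  len=0.3811
  (v31,v2,v32) [-+-] → (0.945146, -0.3587, -0.3554)–(0.945146, -0.3587, -0.0257336)  len=0.3297
  (v32,v2,v3) [-++] → (0.945146, -0.3587, -0.0257336)–(0.945146, -0.3587, 0.3554)  len=0.3811
  (v32,v3,v33) [-+-] → (0.945146, -0.3587, 0.3554)–(0.631667, -0.3587, 0.786891)  len=0.5333
  (v33,v3,v4) [-++] → (0.631667, -0.3587, 0.786891)–(0.527417, -0.3587, 0.9304)  len=0.1774
  (v33,v4,v5) [-++] → (0.527417, -0.3587, 0.9304)–(0.3587, -0.3587, 0.985208)  len=0.1774

Chained into 1 loop(s):
  loop 1: 20 segments, perimeter = 6.4218
Total perimeter = 6.422


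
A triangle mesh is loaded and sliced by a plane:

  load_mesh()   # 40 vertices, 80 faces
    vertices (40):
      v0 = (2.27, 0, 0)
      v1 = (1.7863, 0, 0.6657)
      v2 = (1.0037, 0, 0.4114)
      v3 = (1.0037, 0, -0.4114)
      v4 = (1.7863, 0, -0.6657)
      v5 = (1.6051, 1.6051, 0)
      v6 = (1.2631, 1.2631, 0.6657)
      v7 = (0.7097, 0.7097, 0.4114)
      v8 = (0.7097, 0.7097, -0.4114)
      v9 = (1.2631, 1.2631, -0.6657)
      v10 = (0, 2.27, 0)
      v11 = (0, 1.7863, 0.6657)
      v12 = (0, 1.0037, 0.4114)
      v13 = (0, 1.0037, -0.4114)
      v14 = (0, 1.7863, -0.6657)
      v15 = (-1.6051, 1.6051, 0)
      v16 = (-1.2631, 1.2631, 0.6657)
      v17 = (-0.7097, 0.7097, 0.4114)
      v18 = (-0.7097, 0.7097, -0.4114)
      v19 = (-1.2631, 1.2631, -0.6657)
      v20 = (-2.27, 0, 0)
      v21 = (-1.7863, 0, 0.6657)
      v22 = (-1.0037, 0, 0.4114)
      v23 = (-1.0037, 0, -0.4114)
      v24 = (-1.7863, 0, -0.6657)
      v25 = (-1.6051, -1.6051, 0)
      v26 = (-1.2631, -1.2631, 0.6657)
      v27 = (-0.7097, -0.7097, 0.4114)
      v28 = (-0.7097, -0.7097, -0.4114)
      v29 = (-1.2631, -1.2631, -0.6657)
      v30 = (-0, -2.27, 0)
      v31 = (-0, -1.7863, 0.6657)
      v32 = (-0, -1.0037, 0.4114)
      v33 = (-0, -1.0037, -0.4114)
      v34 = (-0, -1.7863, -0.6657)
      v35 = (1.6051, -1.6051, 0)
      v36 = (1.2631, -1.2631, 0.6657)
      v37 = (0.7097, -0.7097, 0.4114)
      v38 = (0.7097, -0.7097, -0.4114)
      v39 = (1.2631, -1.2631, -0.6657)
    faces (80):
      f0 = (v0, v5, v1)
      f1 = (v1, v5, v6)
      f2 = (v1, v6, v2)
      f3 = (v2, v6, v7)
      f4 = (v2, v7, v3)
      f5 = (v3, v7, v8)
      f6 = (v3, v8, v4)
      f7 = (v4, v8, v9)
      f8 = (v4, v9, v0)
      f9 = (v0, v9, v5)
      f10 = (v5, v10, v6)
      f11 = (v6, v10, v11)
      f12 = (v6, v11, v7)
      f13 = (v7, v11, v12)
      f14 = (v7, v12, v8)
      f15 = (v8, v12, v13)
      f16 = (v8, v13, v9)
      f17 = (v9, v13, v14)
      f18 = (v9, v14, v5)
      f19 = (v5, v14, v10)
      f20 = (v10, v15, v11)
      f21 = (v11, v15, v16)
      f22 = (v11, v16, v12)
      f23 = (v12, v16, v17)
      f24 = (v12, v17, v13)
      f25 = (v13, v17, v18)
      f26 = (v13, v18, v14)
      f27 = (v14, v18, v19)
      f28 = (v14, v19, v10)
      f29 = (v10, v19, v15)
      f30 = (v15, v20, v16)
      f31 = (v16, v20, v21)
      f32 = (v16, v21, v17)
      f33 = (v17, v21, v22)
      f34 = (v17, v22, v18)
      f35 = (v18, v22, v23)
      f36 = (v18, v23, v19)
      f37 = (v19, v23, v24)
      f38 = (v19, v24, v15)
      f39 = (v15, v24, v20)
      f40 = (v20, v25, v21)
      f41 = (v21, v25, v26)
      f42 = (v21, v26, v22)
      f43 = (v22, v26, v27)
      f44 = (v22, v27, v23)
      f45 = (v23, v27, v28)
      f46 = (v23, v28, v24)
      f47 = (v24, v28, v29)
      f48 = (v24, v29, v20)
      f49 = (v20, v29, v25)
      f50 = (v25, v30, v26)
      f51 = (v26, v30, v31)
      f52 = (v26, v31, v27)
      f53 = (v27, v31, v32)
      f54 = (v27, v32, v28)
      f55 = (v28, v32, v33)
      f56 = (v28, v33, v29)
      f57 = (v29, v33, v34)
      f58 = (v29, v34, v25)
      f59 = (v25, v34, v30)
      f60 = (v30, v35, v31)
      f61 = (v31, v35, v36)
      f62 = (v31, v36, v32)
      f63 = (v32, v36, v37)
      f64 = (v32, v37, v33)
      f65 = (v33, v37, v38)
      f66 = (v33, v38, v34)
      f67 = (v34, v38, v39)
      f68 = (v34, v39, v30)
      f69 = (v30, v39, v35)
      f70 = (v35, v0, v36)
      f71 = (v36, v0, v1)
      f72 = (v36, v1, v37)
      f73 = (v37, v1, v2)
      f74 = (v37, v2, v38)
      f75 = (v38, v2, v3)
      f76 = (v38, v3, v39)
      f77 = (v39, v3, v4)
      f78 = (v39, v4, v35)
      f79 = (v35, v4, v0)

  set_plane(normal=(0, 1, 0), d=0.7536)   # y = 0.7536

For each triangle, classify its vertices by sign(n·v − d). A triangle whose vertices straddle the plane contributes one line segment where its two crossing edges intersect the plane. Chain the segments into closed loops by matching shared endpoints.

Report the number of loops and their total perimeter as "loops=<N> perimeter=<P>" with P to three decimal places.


Straddling triangles (24 of 80):
  (v0,v5,v1) [-+-] → (1.95783, 0.7536, 0)–(1.70123, 0.7536, 0.353152)  len=0.4365
  (v1,v5,v6) [-++] → (1.70123, 0.7536, 0.353152)–(1.47414, 0.7536, 0.6657)  len=0.3863
  (v1,v6,v2) [-+-] → (1.47414, 0.7536, 0.6657)–(1.15847, 0.7536, 0.563122)  len=0.3319
  (v2,v6,v7) [-+-] → (1.15847, 0.7536, 0.563122)–(0.7536, 0.7536, 0.431573)  len=0.4257
  (v4,v8,v9) [--+] → (0.7536, 0.7536, -0.431573)–(1.47414, 0.7536, -0.6657)  len=0.7576
  (v4,v9,v0) [-+-] → (1.47414, 0.7536, -0.6657)–(1.66926, 0.7536, -0.397175)  len=0.3319
  (v0,v9,v5) [-++] → (1.66926, 0.7536, -0.397175)–(1.95783, 0.7536, 0)  len=0.4909
  (v6,v11,v7) [++-] → (0.680761, 0.7536, 0.421769)–(0.7536, 0.7536, 0.431573)  len=0.0735
  (v7,v11,v12) [-++] → (0.680761, 0.7536, 0.421769)–(0.603728, 0.7536, 0.4114)  len=0.0777
  (v7,v12,v8) [-+-] → (0.603728, 0.7536, 0.4114)–(0.603728, 0.7536, -0.28854)  len=0.6999
  (v8,v12,v13) [-++] → (0.603728, 0.7536, -0.28854)–(0.603728, 0.7536, -0.4114)  len=0.1229
  (v8,v13,v9) [-++] → (0.603728, 0.7536, -0.4114)–(0.7536, 0.7536, -0.431573)  len=0.1512
  (v12,v16,v17) [++-] → (-0.7536, 0.7536, 0.431573)–(-0.603728, 0.7536, 0.4114)  len=0.1512
  (v12,v17,v13) [+-+] → (-0.603728, 0.7536, 0.4114)–(-0.603728, 0.7536, 0.28854)  len=0.1229
  (v13,v17,v18) [+--] → (-0.603728, 0.7536, 0.28854)–(-0.603728, 0.7536, -0.4114)  len=0.6999
  (v13,v18,v14) [+-+] → (-0.603728, 0.7536, -0.4114)–(-0.680761, 0.7536, -0.421769)  len=0.0777
  (v14,v18,v19) [+-+] → (-0.680761, 0.7536, -0.421769)–(-0.7536, 0.7536, -0.431573)  len=0.0735
  (v15,v20,v16) [+-+] → (-1.95783, 0.7536, 0)–(-1.66926, 0.7536, 0.397175)  len=0.4909
  (v16,v20,v21) [+--] → (-1.66926, 0.7536, 0.397175)–(-1.47414, 0.7536, 0.6657)  len=0.3319
  (v16,v21,v17) [+--] → (-1.47414, 0.7536, 0.6657)–(-0.7536, 0.7536, 0.431573)  len=0.7576
  (v18,v23,v19) [--+] → (-1.15847, 0.7536, -0.563122)–(-0.7536, 0.7536, -0.431573)  len=0.4257
  (v19,v23,v24) [+--] → (-1.15847, 0.7536, -0.563122)–(-1.47414, 0.7536, -0.6657)  len=0.3319
  (v19,v24,v15) [+-+] → (-1.47414, 0.7536, -0.6657)–(-1.70123, 0.7536, -0.353152)  len=0.3863
  (v15,v24,v20) [+--] → (-1.70123, 0.7536, -0.353152)–(-1.95783, 0.7536, 0)  len=0.4365

Chained into 2 loop(s):
  loop 1: 12 segments, perimeter = 4.2862
  loop 2: 12 segments, perimeter = 4.2862
Total perimeter = 8.572

loops=2 perimeter=8.572


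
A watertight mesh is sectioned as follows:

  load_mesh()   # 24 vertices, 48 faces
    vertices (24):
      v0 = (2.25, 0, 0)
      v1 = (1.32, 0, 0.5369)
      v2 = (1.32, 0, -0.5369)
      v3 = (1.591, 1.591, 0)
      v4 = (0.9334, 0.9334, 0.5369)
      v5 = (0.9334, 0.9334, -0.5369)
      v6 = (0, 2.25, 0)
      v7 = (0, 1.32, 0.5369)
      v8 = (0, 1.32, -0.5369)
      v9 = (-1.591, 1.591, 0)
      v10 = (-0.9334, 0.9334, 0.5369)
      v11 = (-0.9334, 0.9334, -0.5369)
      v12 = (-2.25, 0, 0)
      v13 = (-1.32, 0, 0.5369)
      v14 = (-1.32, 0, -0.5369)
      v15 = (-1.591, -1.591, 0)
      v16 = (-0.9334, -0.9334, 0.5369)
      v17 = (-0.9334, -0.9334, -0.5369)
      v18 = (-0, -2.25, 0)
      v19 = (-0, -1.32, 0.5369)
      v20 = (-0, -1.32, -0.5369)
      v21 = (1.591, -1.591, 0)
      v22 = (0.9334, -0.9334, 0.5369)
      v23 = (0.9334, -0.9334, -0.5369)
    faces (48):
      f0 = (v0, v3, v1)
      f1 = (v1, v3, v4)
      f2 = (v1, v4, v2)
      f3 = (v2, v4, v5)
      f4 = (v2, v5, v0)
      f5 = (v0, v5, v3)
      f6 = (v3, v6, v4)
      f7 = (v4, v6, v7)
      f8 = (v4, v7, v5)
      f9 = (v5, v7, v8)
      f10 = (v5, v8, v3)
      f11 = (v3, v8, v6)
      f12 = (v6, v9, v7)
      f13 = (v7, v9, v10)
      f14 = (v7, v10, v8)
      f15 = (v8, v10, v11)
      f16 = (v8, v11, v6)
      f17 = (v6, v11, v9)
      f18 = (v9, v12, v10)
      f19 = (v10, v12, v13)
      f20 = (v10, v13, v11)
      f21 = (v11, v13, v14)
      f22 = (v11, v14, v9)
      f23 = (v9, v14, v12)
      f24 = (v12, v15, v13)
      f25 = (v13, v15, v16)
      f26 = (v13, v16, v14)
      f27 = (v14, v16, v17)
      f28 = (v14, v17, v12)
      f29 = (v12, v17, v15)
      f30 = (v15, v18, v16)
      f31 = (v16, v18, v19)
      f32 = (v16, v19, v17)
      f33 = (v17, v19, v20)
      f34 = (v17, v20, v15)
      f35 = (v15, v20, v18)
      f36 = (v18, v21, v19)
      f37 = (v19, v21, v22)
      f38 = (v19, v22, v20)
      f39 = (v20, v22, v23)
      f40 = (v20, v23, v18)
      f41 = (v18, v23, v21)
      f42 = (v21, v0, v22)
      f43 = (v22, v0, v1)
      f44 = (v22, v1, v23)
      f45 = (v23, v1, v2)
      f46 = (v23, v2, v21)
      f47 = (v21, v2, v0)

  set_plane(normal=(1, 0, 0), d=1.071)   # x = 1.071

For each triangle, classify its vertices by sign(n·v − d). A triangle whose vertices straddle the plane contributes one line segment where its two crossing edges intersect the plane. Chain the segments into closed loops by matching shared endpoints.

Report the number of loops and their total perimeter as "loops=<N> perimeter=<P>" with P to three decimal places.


Straddling triangles (16 of 48):
  (v1,v3,v4) [++-] → (1.071, 1.071, 0.424556)–(1.071, 0.601181, 0.5369)  len=0.4831
  (v1,v4,v2) [+-+] → (1.071, 0.601181, 0.5369)–(1.071, 0.601181, 0.154709)  len=0.3822
  (v2,v4,v5) [+--] → (1.071, 0.601181, 0.154709)–(1.071, 0.601181, -0.5369)  len=0.6916
  (v2,v5,v0) [+-+] → (1.071, 0.601181, -0.5369)–(1.071, 0.835849, -0.480788)  len=0.2413
  (v0,v5,v3) [+-+] → (1.071, 0.835849, -0.480788)–(1.071, 1.071, -0.424556)  len=0.2418
  (v3,v6,v4) [+--] → (1.071, 1.80639, 0)–(1.071, 1.071, 0.424556)  len=0.8491
  (v5,v8,v3) [--+] → (1.071, 1.50243, -0.17548)–(1.071, 1.071, -0.424556)  len=0.4982
  (v3,v8,v6) [+--] → (1.071, 1.50243, -0.17548)–(1.071, 1.80639, 0)  len=0.3510
  (v18,v21,v19) [-+-] → (1.071, -1.80639, 0)–(1.071, -1.50243, 0.17548)  len=0.3510
  (v19,v21,v22) [-+-] → (1.071, -1.50243, 0.17548)–(1.071, -1.071, 0.424556)  len=0.4982
  (v18,v23,v21) [--+] → (1.071, -1.071, -0.424556)–(1.071, -1.80639, 0)  len=0.8491
  (v21,v0,v22) [++-] → (1.071, -0.835849, 0.480788)–(1.071, -1.071, 0.424556)  len=0.2418
  (v22,v0,v1) [-++] → (1.071, -0.835849, 0.480788)–(1.071, -0.601181, 0.5369)  len=0.2413
  (v22,v1,v23) [-+-] → (1.071, -0.601181, 0.5369)–(1.071, -0.601181, -0.154709)  len=0.6916
  (v23,v1,v2) [-++] → (1.071, -0.601181, -0.154709)–(1.071, -0.601181, -0.5369)  len=0.3822
  (v23,v2,v21) [-++] → (1.071, -0.601181, -0.5369)–(1.071, -1.071, -0.424556)  len=0.4831

Chained into 2 loop(s):
  loop 1: 8 segments, perimeter = 3.7382
  loop 2: 8 segments, perimeter = 3.7382
Total perimeter = 7.476

loops=2 perimeter=7.476


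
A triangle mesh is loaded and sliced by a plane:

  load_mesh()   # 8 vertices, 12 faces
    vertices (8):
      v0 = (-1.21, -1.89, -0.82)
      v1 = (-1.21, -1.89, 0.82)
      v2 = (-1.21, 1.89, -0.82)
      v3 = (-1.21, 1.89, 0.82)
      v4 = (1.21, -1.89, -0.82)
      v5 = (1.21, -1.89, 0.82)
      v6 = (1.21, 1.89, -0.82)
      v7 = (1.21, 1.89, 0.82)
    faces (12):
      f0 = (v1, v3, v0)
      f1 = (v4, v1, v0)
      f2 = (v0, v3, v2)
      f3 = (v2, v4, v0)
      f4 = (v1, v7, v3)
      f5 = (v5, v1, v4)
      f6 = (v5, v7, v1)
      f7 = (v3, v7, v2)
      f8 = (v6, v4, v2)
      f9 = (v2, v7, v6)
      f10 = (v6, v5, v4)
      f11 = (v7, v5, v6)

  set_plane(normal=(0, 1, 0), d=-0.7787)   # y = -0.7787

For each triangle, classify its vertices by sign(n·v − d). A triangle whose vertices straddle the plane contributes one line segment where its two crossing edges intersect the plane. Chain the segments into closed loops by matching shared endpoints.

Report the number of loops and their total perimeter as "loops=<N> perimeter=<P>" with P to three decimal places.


Straddling triangles (8 of 12):
  (v1,v3,v0) [-+-] → (-1.21, -0.7787, 0.82)–(-1.21, -0.7787, -0.337849)  len=1.1578
  (v0,v3,v2) [-++] → (-1.21, -0.7787, -0.337849)–(-1.21, -0.7787, -0.82)  len=0.4822
  (v2,v4,v0) [+--] → (0.498533, -0.7787, -0.82)–(-1.21, -0.7787, -0.82)  len=1.7085
  (v1,v7,v3) [-++] → (-0.498533, -0.7787, 0.82)–(-1.21, -0.7787, 0.82)  len=0.7115
  (v5,v7,v1) [-+-] → (1.21, -0.7787, 0.82)–(-0.498533, -0.7787, 0.82)  len=1.7085
  (v6,v4,v2) [+-+] → (1.21, -0.7787, -0.82)–(0.498533, -0.7787, -0.82)  len=0.7115
  (v6,v5,v4) [+--] → (1.21, -0.7787, 0.337849)–(1.21, -0.7787, -0.82)  len=1.1578
  (v7,v5,v6) [+-+] → (1.21, -0.7787, 0.82)–(1.21, -0.7787, 0.337849)  len=0.4822

Chained into 1 loop(s):
  loop 1: 8 segments, perimeter = 8.1200
Total perimeter = 8.120

loops=1 perimeter=8.120


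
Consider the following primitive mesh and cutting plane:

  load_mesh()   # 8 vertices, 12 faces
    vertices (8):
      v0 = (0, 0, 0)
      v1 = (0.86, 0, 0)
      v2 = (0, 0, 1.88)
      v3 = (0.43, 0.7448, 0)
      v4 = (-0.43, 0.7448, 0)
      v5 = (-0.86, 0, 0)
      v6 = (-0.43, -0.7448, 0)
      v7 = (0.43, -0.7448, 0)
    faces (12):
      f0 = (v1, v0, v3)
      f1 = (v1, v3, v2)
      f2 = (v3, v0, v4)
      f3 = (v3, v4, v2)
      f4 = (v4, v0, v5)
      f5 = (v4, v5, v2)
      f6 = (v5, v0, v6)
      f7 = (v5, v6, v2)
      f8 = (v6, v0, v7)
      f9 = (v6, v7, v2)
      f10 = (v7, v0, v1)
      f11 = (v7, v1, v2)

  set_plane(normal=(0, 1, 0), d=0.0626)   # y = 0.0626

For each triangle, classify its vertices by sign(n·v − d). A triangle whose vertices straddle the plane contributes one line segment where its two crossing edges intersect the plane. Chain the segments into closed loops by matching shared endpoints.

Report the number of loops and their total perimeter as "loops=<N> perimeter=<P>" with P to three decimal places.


loops=1 perimeter=5.507

Straddling triangles (6 of 12):
  (v1,v0,v3) [--+] → (0.0361412, 0.0626, 0)–(0.823859, 0.0626, 0)  len=0.7877
  (v1,v3,v2) [-+-] → (0.823859, 0.0626, 0)–(0.0361412, 0.0626, 1.72199)  len=1.8936
  (v3,v0,v4) [+-+] → (0.0361412, 0.0626, 0)–(-0.0361412, 0.0626, 0)  len=0.0723
  (v3,v4,v2) [++-] → (-0.0361412, 0.0626, 1.72199)–(0.0361412, 0.0626, 1.72199)  len=0.0723
  (v4,v0,v5) [+--] → (-0.0361412, 0.0626, 0)–(-0.823859, 0.0626, 0)  len=0.7877
  (v4,v5,v2) [+--] → (-0.823859, 0.0626, 0)–(-0.0361412, 0.0626, 1.72199)  len=1.8936

Chained into 1 loop(s):
  loop 1: 6 segments, perimeter = 5.5072
Total perimeter = 5.507


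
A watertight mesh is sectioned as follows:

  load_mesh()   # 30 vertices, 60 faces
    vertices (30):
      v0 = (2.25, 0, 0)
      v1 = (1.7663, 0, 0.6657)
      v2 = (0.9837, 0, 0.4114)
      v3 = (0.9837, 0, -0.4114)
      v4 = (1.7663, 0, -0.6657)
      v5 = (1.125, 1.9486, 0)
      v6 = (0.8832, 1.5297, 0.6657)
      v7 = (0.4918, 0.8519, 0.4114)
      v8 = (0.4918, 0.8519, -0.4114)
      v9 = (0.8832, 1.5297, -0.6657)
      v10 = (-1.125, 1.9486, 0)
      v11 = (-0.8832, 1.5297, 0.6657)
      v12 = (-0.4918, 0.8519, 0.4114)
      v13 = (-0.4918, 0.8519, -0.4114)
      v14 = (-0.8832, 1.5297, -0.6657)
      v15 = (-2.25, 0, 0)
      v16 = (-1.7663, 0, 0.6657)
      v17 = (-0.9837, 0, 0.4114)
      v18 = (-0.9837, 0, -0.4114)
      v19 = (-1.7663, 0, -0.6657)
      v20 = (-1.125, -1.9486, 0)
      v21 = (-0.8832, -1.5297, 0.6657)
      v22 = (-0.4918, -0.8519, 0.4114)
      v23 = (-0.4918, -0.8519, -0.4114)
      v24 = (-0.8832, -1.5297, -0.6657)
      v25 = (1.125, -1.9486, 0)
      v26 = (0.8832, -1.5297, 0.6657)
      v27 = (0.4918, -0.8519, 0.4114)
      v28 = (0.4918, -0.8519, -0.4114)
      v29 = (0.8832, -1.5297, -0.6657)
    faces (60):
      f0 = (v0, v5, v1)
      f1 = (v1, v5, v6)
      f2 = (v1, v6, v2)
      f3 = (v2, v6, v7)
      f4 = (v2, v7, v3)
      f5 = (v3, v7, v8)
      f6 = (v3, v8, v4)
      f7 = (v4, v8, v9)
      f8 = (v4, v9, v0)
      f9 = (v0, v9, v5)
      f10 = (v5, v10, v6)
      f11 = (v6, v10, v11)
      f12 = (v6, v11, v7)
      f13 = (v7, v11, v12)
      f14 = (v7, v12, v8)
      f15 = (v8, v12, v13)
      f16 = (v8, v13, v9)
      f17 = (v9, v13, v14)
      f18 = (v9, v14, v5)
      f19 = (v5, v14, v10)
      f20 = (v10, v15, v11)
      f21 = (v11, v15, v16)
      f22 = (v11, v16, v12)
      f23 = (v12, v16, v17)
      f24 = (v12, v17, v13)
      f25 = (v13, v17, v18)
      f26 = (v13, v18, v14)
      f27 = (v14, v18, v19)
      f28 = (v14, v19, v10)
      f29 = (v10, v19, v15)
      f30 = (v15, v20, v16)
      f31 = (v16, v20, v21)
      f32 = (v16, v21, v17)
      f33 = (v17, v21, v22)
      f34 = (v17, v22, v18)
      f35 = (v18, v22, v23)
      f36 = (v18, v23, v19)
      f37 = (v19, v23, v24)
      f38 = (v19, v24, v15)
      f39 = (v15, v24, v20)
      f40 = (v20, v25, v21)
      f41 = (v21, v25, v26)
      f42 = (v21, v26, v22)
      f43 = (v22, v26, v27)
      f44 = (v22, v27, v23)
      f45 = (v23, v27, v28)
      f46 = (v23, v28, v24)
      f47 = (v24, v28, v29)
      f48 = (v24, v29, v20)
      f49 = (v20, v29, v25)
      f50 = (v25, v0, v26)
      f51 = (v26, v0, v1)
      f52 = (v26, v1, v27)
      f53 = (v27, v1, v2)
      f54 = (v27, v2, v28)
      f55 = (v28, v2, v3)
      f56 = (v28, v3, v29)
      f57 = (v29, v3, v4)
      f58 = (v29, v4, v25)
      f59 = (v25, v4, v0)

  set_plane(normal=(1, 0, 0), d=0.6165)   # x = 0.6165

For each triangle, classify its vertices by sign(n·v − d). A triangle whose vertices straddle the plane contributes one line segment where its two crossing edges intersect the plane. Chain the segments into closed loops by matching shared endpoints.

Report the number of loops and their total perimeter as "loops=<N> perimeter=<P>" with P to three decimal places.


loops=2 perimeter=8.523

Straddling triangles (24 of 60):
  (v2,v6,v7) [++-] → (0.6165, 1.06785, 0.49242)–(0.6165, 0.635938, 0.4114)  len=0.4394
  (v2,v7,v3) [+-+] → (0.6165, 0.635938, 0.4114)–(0.6165, 0.635938, 0.202815)  len=0.2086
  (v3,v7,v8) [+--] → (0.6165, 0.635938, 0.202815)–(0.6165, 0.635938, -0.4114)  len=0.6142
  (v3,v8,v4) [+-+] → (0.6165, 0.635938, -0.4114)–(0.6165, 0.768548, -0.436281)  len=0.1349
  (v4,v8,v9) [+-+] → (0.6165, 0.768548, -0.436281)–(0.6165, 1.06785, -0.49242)  len=0.3045
  (v5,v10,v6) [+-+] → (0.6165, 1.9486, 0)–(0.6165, 1.58533, 0.577291)  len=0.6821
  (v6,v10,v11) [+--] → (0.6165, 1.58533, 0.577291)–(0.6165, 1.5297, 0.6657)  len=0.1045
  (v6,v11,v7) [+--] → (0.6165, 1.5297, 0.6657)–(0.6165, 1.06785, 0.49242)  len=0.4933
  (v8,v13,v9) [--+] → (0.6165, 1.39823, -0.616375)–(0.6165, 1.06785, -0.49242)  len=0.3529
  (v9,v13,v14) [+--] → (0.6165, 1.39823, -0.616375)–(0.6165, 1.5297, -0.6657)  len=0.1404
  (v9,v14,v5) [+-+] → (0.6165, 1.5297, -0.6657)–(0.6165, 1.84253, -0.168563)  len=0.5874
  (v5,v14,v10) [+--] → (0.6165, 1.84253, -0.168563)–(0.6165, 1.9486, 0)  len=0.1992
  (v20,v25,v21) [-+-] → (0.6165, -1.9486, 0)–(0.6165, -1.84253, 0.168563)  len=0.1992
  (v21,v25,v26) [-++] → (0.6165, -1.84253, 0.168563)–(0.6165, -1.5297, 0.6657)  len=0.5874
  (v21,v26,v22) [-+-] → (0.6165, -1.5297, 0.6657)–(0.6165, -1.39823, 0.616375)  len=0.1404
  (v22,v26,v27) [-+-] → (0.6165, -1.39823, 0.616375)–(0.6165, -1.06785, 0.49242)  len=0.3529
  (v24,v28,v29) [--+] → (0.6165, -1.06785, -0.49242)–(0.6165, -1.5297, -0.6657)  len=0.4933
  (v24,v29,v20) [-+-] → (0.6165, -1.5297, -0.6657)–(0.6165, -1.58533, -0.577291)  len=0.1045
  (v20,v29,v25) [-++] → (0.6165, -1.58533, -0.577291)–(0.6165, -1.9486, 0)  len=0.6821
  (v26,v1,v27) [++-] → (0.6165, -0.768548, 0.436281)–(0.6165, -1.06785, 0.49242)  len=0.3045
  (v27,v1,v2) [-++] → (0.6165, -0.768548, 0.436281)–(0.6165, -0.635938, 0.4114)  len=0.1349
  (v27,v2,v28) [-+-] → (0.6165, -0.635938, 0.4114)–(0.6165, -0.635938, -0.202815)  len=0.6142
  (v28,v2,v3) [-++] → (0.6165, -0.635938, -0.202815)–(0.6165, -0.635938, -0.4114)  len=0.2086
  (v28,v3,v29) [-++] → (0.6165, -0.635938, -0.4114)–(0.6165, -1.06785, -0.49242)  len=0.4394

Chained into 2 loop(s):
  loop 1: 12 segments, perimeter = 4.2613
  loop 2: 12 segments, perimeter = 4.2613
Total perimeter = 8.523


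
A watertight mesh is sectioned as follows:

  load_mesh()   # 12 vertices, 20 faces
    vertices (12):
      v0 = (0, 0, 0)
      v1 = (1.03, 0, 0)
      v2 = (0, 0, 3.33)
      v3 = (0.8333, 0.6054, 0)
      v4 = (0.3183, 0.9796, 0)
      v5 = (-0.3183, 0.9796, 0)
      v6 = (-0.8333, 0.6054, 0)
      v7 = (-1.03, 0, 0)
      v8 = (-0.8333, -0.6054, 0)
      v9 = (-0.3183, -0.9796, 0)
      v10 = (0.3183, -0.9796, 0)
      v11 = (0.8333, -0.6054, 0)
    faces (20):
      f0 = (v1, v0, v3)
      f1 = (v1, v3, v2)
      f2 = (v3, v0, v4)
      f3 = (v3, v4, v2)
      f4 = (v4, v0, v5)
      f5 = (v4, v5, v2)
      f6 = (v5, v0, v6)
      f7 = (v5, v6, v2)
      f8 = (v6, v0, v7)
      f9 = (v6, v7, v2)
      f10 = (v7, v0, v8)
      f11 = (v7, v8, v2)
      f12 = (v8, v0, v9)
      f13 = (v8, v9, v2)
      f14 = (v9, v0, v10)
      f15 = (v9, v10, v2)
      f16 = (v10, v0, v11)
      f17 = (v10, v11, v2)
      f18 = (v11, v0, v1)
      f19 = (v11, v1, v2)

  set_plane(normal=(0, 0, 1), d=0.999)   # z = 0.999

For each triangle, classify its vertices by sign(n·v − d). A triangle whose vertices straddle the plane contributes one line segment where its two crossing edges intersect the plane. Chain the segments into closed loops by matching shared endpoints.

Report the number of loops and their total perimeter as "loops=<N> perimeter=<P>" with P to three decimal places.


loops=1 perimeter=4.456

Straddling triangles (10 of 20):
  (v1,v3,v2) [--+] → (0.58331, 0.42378, 0.999)–(0.721, 0, 0.999)  len=0.4456
  (v3,v4,v2) [--+] → (0.22281, 0.68572, 0.999)–(0.58331, 0.42378, 0.999)  len=0.4456
  (v4,v5,v2) [--+] → (-0.22281, 0.68572, 0.999)–(0.22281, 0.68572, 0.999)  len=0.4456
  (v5,v6,v2) [--+] → (-0.58331, 0.42378, 0.999)–(-0.22281, 0.68572, 0.999)  len=0.4456
  (v6,v7,v2) [--+] → (-0.721, 0, 0.999)–(-0.58331, 0.42378, 0.999)  len=0.4456
  (v7,v8,v2) [--+] → (-0.58331, -0.42378, 0.999)–(-0.721, 0, 0.999)  len=0.4456
  (v8,v9,v2) [--+] → (-0.22281, -0.68572, 0.999)–(-0.58331, -0.42378, 0.999)  len=0.4456
  (v9,v10,v2) [--+] → (0.22281, -0.68572, 0.999)–(-0.22281, -0.68572, 0.999)  len=0.4456
  (v10,v11,v2) [--+] → (0.58331, -0.42378, 0.999)–(0.22281, -0.68572, 0.999)  len=0.4456
  (v11,v1,v2) [--+] → (0.721, 0, 0.999)–(0.58331, -0.42378, 0.999)  len=0.4456

Chained into 1 loop(s):
  loop 1: 10 segments, perimeter = 4.4560
Total perimeter = 4.456


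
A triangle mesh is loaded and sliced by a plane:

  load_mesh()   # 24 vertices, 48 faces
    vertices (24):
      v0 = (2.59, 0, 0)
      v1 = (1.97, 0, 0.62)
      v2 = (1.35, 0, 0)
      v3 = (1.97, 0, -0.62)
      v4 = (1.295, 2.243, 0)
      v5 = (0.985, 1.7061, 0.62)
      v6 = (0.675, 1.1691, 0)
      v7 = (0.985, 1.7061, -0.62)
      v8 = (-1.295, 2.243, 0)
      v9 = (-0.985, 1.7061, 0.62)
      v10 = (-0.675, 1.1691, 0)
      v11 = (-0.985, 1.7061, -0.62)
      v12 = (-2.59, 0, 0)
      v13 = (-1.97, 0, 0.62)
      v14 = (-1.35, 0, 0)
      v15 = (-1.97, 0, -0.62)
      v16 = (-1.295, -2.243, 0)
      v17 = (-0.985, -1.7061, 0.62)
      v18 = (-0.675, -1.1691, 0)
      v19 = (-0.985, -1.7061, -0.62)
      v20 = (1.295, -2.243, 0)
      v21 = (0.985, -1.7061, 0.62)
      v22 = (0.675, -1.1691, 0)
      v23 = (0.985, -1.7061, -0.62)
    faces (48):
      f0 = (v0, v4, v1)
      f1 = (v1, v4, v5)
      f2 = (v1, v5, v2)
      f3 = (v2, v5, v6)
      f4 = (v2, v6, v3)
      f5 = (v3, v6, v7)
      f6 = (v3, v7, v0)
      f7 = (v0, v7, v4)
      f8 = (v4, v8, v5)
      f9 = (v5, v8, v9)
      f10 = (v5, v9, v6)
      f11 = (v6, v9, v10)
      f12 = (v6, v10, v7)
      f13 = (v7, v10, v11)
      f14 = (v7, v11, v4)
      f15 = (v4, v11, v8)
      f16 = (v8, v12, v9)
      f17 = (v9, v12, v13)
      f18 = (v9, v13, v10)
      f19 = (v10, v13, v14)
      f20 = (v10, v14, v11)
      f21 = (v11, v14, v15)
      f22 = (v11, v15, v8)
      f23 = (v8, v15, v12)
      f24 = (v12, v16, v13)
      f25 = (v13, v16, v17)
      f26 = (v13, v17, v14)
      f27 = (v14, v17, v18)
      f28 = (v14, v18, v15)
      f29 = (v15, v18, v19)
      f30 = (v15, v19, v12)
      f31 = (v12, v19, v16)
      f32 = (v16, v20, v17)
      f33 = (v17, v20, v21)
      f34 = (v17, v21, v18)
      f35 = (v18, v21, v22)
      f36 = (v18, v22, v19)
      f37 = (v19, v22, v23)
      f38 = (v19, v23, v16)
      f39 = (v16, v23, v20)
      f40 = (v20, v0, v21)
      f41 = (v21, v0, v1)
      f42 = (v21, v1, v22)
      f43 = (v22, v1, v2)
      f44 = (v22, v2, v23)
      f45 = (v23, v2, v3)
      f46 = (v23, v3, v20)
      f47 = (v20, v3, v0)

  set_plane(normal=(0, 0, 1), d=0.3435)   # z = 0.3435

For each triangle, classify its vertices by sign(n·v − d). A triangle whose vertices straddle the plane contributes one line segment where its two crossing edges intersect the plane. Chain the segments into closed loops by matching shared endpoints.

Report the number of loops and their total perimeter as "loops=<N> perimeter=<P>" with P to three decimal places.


Straddling triangles (24 of 48):
  (v0,v4,v1) [--+] → (1.66897, 1.00031, 0.3435)–(2.2465, 0, 0.3435)  len=1.1551
  (v1,v4,v5) [+-+] → (1.66897, 1.00031, 0.3435)–(1.12325, 1.94554, 0.3435)  len=1.0915
  (v1,v5,v2) [++-] → (1.14778, 0.945234, 0.3435)–(1.6935, 0, 0.3435)  len=1.0915
  (v2,v5,v6) [-+-] → (1.14778, 0.945234, 0.3435)–(0.84675, 1.46662, 0.3435)  len=0.6020
  (v4,v8,v5) [--+] → (-0.0318065, 1.94554, 0.3435)–(1.12325, 1.94554, 0.3435)  len=1.1551
  (v5,v8,v9) [+-+] → (-0.0318065, 1.94554, 0.3435)–(-1.12325, 1.94554, 0.3435)  len=1.0914
  (v5,v9,v6) [++-] → (-0.244694, 1.46662, 0.3435)–(0.84675, 1.46662, 0.3435)  len=1.0914
  (v6,v9,v10) [-+-] → (-0.244694, 1.46662, 0.3435)–(-0.84675, 1.46662, 0.3435)  len=0.6021
  (v8,v12,v9) [--+] → (-1.70078, 0.945234, 0.3435)–(-1.12325, 1.94554, 0.3435)  len=1.1551
  (v9,v12,v13) [+-+] → (-1.70078, 0.945234, 0.3435)–(-2.2465, 0, 0.3435)  len=1.0915
  (v9,v13,v10) [++-] → (-1.39247, 0.521381, 0.3435)–(-0.84675, 1.46662, 0.3435)  len=1.0915
  (v10,v13,v14) [-+-] → (-1.39247, 0.521381, 0.3435)–(-1.6935, 0, 0.3435)  len=0.6020
  (v12,v16,v13) [--+] → (-1.66897, -1.00031, 0.3435)–(-2.2465, 0, 0.3435)  len=1.1551
  (v13,v16,v17) [+-+] → (-1.66897, -1.00031, 0.3435)–(-1.12325, -1.94554, 0.3435)  len=1.0915
  (v13,v17,v14) [++-] → (-1.14778, -0.945234, 0.3435)–(-1.6935, 0, 0.3435)  len=1.0915
  (v14,v17,v18) [-+-] → (-1.14778, -0.945234, 0.3435)–(-0.84675, -1.46662, 0.3435)  len=0.6020
  (v16,v20,v17) [--+] → (0.0318065, -1.94554, 0.3435)–(-1.12325, -1.94554, 0.3435)  len=1.1551
  (v17,v20,v21) [+-+] → (0.0318065, -1.94554, 0.3435)–(1.12325, -1.94554, 0.3435)  len=1.0914
  (v17,v21,v18) [++-] → (0.244694, -1.46662, 0.3435)–(-0.84675, -1.46662, 0.3435)  len=1.0914
  (v18,v21,v22) [-+-] → (0.244694, -1.46662, 0.3435)–(0.84675, -1.46662, 0.3435)  len=0.6021
  (v20,v0,v21) [--+] → (1.70078, -0.945234, 0.3435)–(1.12325, -1.94554, 0.3435)  len=1.1551
  (v21,v0,v1) [+-+] → (1.70078, -0.945234, 0.3435)–(2.2465, 0, 0.3435)  len=1.0915
  (v21,v1,v22) [++-] → (1.39247, -0.521381, 0.3435)–(0.84675, -1.46662, 0.3435)  len=1.0915
  (v22,v1,v2) [-+-] → (1.39247, -0.521381, 0.3435)–(1.6935, 0, 0.3435)  len=0.6020

Chained into 2 loop(s):
  loop 1: 12 segments, perimeter = 13.4790
  loop 2: 12 segments, perimeter = 10.1610
Total perimeter = 23.640

loops=2 perimeter=23.640
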